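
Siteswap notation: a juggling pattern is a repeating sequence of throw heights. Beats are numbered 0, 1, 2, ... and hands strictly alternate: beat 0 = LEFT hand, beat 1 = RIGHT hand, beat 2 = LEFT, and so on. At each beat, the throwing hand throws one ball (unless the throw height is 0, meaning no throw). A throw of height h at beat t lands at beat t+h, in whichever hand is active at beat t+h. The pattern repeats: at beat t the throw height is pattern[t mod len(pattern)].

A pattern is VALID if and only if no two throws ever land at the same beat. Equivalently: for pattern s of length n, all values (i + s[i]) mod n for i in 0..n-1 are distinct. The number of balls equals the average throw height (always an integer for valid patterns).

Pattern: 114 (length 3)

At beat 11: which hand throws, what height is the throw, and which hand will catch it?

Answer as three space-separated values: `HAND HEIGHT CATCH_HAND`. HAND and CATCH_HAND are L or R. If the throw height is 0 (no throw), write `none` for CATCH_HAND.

Beat 11: 11 mod 2 = 1, so hand = R
Throw height = pattern[11 mod 3] = pattern[2] = 4
Lands at beat 11+4=15, 15 mod 2 = 1, so catch hand = R

Answer: R 4 R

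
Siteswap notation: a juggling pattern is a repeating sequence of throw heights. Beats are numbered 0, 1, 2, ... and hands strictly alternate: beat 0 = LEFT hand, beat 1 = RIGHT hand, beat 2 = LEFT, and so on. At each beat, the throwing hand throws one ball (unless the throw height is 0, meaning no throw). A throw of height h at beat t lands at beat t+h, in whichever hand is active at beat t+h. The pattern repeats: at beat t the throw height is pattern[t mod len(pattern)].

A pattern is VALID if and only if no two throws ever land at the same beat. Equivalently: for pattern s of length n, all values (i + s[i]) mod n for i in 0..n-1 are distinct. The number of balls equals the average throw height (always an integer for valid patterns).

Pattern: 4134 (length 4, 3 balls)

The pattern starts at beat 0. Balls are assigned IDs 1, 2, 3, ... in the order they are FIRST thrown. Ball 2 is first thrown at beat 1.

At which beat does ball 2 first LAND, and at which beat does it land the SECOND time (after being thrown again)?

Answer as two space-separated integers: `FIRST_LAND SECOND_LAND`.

Beat 0 (L): throw ball1 h=4 -> lands@4:L; in-air after throw: [b1@4:L]
Beat 1 (R): throw ball2 h=1 -> lands@2:L; in-air after throw: [b2@2:L b1@4:L]
Beat 2 (L): throw ball2 h=3 -> lands@5:R; in-air after throw: [b1@4:L b2@5:R]
Beat 3 (R): throw ball3 h=4 -> lands@7:R; in-air after throw: [b1@4:L b2@5:R b3@7:R]
Beat 4 (L): throw ball1 h=4 -> lands@8:L; in-air after throw: [b2@5:R b3@7:R b1@8:L]
Beat 5 (R): throw ball2 h=1 -> lands@6:L; in-air after throw: [b2@6:L b3@7:R b1@8:L]
Ball 2: thrown@1 h=1 -> first land @2; rethrown@2 h=3 -> second land @5

Answer: 2 5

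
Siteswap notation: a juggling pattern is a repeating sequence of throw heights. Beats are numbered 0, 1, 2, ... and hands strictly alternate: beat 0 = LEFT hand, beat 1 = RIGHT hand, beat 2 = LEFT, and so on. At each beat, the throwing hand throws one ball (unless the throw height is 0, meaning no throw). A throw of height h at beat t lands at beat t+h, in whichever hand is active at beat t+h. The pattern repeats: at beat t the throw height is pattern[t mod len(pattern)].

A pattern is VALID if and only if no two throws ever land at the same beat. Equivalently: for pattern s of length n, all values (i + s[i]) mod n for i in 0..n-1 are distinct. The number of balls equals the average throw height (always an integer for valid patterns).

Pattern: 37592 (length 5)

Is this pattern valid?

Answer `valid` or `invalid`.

Answer: invalid

Derivation:
i=0: (i + s[i]) mod n = (0 + 3) mod 5 = 3
i=1: (i + s[i]) mod n = (1 + 7) mod 5 = 3
i=2: (i + s[i]) mod n = (2 + 5) mod 5 = 2
i=3: (i + s[i]) mod n = (3 + 9) mod 5 = 2
i=4: (i + s[i]) mod n = (4 + 2) mod 5 = 1
Residues: [3, 3, 2, 2, 1], distinct: False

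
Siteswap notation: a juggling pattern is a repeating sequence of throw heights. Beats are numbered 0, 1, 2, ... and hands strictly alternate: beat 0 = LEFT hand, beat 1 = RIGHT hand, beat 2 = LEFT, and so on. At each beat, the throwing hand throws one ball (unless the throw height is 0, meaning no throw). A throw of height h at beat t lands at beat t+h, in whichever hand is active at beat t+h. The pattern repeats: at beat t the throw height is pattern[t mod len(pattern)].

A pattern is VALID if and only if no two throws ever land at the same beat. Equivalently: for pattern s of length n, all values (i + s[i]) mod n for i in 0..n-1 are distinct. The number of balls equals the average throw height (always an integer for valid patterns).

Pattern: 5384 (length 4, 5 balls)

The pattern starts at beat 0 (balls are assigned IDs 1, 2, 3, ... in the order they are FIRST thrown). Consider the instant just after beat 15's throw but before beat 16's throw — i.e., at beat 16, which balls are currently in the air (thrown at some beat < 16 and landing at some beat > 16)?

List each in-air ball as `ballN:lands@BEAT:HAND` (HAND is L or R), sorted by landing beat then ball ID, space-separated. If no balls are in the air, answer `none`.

Answer: ball2:lands@17:R ball3:lands@18:L ball4:lands@19:R ball5:lands@22:L

Derivation:
Beat 0 (L): throw ball1 h=5 -> lands@5:R; in-air after throw: [b1@5:R]
Beat 1 (R): throw ball2 h=3 -> lands@4:L; in-air after throw: [b2@4:L b1@5:R]
Beat 2 (L): throw ball3 h=8 -> lands@10:L; in-air after throw: [b2@4:L b1@5:R b3@10:L]
Beat 3 (R): throw ball4 h=4 -> lands@7:R; in-air after throw: [b2@4:L b1@5:R b4@7:R b3@10:L]
Beat 4 (L): throw ball2 h=5 -> lands@9:R; in-air after throw: [b1@5:R b4@7:R b2@9:R b3@10:L]
Beat 5 (R): throw ball1 h=3 -> lands@8:L; in-air after throw: [b4@7:R b1@8:L b2@9:R b3@10:L]
Beat 6 (L): throw ball5 h=8 -> lands@14:L; in-air after throw: [b4@7:R b1@8:L b2@9:R b3@10:L b5@14:L]
Beat 7 (R): throw ball4 h=4 -> lands@11:R; in-air after throw: [b1@8:L b2@9:R b3@10:L b4@11:R b5@14:L]
Beat 8 (L): throw ball1 h=5 -> lands@13:R; in-air after throw: [b2@9:R b3@10:L b4@11:R b1@13:R b5@14:L]
Beat 9 (R): throw ball2 h=3 -> lands@12:L; in-air after throw: [b3@10:L b4@11:R b2@12:L b1@13:R b5@14:L]
Beat 10 (L): throw ball3 h=8 -> lands@18:L; in-air after throw: [b4@11:R b2@12:L b1@13:R b5@14:L b3@18:L]
Beat 11 (R): throw ball4 h=4 -> lands@15:R; in-air after throw: [b2@12:L b1@13:R b5@14:L b4@15:R b3@18:L]
Beat 12 (L): throw ball2 h=5 -> lands@17:R; in-air after throw: [b1@13:R b5@14:L b4@15:R b2@17:R b3@18:L]
Beat 13 (R): throw ball1 h=3 -> lands@16:L; in-air after throw: [b5@14:L b4@15:R b1@16:L b2@17:R b3@18:L]
Beat 14 (L): throw ball5 h=8 -> lands@22:L; in-air after throw: [b4@15:R b1@16:L b2@17:R b3@18:L b5@22:L]
Beat 15 (R): throw ball4 h=4 -> lands@19:R; in-air after throw: [b1@16:L b2@17:R b3@18:L b4@19:R b5@22:L]
Beat 16 (L): throw ball1 h=5 -> lands@21:R; in-air after throw: [b2@17:R b3@18:L b4@19:R b1@21:R b5@22:L]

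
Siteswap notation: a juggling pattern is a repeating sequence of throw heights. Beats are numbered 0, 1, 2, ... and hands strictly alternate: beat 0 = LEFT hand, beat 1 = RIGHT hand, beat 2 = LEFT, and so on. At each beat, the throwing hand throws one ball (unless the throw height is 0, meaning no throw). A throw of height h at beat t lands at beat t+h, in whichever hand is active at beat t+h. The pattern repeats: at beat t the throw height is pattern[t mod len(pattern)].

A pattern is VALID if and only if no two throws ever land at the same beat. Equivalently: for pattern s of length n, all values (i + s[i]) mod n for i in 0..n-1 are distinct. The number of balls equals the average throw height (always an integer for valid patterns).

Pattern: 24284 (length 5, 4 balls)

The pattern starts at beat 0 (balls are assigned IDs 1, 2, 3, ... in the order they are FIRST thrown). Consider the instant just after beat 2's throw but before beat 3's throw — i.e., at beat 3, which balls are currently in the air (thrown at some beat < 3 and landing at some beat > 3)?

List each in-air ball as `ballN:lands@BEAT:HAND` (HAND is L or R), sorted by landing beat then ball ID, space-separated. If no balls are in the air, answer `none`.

Beat 0 (L): throw ball1 h=2 -> lands@2:L; in-air after throw: [b1@2:L]
Beat 1 (R): throw ball2 h=4 -> lands@5:R; in-air after throw: [b1@2:L b2@5:R]
Beat 2 (L): throw ball1 h=2 -> lands@4:L; in-air after throw: [b1@4:L b2@5:R]
Beat 3 (R): throw ball3 h=8 -> lands@11:R; in-air after throw: [b1@4:L b2@5:R b3@11:R]

Answer: ball1:lands@4:L ball2:lands@5:R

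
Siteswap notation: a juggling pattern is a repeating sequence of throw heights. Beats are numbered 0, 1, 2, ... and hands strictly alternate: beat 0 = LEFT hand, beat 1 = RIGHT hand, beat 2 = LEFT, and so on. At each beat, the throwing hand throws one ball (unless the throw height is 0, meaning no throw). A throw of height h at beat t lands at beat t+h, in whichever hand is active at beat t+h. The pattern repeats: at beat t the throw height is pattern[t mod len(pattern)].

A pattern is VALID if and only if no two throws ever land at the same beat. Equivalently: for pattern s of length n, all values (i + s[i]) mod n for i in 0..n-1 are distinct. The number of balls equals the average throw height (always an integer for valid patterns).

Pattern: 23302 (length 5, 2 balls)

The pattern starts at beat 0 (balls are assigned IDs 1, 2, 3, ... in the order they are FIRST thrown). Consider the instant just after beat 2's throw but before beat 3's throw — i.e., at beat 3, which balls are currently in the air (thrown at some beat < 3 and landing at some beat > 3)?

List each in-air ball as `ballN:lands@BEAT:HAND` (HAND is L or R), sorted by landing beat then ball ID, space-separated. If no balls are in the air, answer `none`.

Beat 0 (L): throw ball1 h=2 -> lands@2:L; in-air after throw: [b1@2:L]
Beat 1 (R): throw ball2 h=3 -> lands@4:L; in-air after throw: [b1@2:L b2@4:L]
Beat 2 (L): throw ball1 h=3 -> lands@5:R; in-air after throw: [b2@4:L b1@5:R]

Answer: ball2:lands@4:L ball1:lands@5:R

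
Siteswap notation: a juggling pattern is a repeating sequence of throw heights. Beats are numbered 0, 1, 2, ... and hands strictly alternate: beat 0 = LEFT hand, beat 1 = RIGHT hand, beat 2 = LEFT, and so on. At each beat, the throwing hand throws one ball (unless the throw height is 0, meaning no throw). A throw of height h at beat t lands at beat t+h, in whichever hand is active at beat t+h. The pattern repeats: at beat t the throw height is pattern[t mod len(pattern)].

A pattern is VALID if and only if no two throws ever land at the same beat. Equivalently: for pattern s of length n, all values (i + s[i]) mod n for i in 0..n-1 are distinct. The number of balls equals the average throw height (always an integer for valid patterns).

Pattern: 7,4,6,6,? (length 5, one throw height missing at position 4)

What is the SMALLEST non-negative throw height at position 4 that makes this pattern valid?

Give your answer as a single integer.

i=0: (0 + 7) mod 5 = 2
i=1: (1 + 4) mod 5 = 0
i=2: (2 + 6) mod 5 = 3
i=3: (3 + 6) mod 5 = 4
i=4: s[i]=? (unknown)
Known residues: [0, 2, 3, 4]; need a permutation of 0..4, so missing residue r = 1
Need (4 + s) mod 5 = 1; smallest s = (1 - 4) mod 5 = 2

Answer: 2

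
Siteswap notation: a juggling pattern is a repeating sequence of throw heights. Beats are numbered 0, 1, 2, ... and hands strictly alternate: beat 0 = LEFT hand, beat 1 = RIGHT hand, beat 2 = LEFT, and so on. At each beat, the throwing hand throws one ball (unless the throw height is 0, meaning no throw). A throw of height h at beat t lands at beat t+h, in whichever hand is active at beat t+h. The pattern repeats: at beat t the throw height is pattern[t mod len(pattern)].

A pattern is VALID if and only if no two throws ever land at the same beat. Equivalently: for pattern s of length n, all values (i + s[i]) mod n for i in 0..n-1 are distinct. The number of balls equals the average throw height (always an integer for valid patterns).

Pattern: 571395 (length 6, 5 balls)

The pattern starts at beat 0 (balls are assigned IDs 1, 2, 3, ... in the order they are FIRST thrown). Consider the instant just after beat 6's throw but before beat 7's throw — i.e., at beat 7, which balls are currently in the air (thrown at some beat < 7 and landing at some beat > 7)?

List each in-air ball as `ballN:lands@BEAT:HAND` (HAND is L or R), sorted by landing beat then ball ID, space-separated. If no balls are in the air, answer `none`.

Beat 0 (L): throw ball1 h=5 -> lands@5:R; in-air after throw: [b1@5:R]
Beat 1 (R): throw ball2 h=7 -> lands@8:L; in-air after throw: [b1@5:R b2@8:L]
Beat 2 (L): throw ball3 h=1 -> lands@3:R; in-air after throw: [b3@3:R b1@5:R b2@8:L]
Beat 3 (R): throw ball3 h=3 -> lands@6:L; in-air after throw: [b1@5:R b3@6:L b2@8:L]
Beat 4 (L): throw ball4 h=9 -> lands@13:R; in-air after throw: [b1@5:R b3@6:L b2@8:L b4@13:R]
Beat 5 (R): throw ball1 h=5 -> lands@10:L; in-air after throw: [b3@6:L b2@8:L b1@10:L b4@13:R]
Beat 6 (L): throw ball3 h=5 -> lands@11:R; in-air after throw: [b2@8:L b1@10:L b3@11:R b4@13:R]
Beat 7 (R): throw ball5 h=7 -> lands@14:L; in-air after throw: [b2@8:L b1@10:L b3@11:R b4@13:R b5@14:L]

Answer: ball2:lands@8:L ball1:lands@10:L ball3:lands@11:R ball4:lands@13:R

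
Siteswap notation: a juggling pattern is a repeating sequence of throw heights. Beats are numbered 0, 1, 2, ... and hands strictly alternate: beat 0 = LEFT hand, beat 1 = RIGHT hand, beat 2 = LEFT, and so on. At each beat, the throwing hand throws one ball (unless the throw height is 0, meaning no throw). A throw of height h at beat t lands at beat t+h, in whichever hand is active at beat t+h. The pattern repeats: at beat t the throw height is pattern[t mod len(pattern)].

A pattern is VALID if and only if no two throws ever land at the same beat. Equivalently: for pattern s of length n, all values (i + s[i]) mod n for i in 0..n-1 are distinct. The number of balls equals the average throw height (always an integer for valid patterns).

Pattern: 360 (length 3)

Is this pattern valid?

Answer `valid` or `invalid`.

Answer: valid

Derivation:
i=0: (i + s[i]) mod n = (0 + 3) mod 3 = 0
i=1: (i + s[i]) mod n = (1 + 6) mod 3 = 1
i=2: (i + s[i]) mod n = (2 + 0) mod 3 = 2
Residues: [0, 1, 2], distinct: True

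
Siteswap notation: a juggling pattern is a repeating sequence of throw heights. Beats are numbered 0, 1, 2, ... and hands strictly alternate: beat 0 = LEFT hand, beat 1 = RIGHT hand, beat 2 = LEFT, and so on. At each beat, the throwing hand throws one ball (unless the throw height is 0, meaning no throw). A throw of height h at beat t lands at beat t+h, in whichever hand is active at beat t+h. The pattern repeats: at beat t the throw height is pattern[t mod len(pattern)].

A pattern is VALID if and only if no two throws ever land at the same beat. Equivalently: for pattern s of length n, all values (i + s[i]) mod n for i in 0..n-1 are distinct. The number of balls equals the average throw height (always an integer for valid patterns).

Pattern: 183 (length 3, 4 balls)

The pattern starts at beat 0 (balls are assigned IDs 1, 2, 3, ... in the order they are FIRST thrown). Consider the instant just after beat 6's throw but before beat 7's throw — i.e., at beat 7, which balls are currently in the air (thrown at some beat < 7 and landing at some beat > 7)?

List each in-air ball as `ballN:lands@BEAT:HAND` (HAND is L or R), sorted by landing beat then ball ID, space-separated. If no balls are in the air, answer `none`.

Beat 0 (L): throw ball1 h=1 -> lands@1:R; in-air after throw: [b1@1:R]
Beat 1 (R): throw ball1 h=8 -> lands@9:R; in-air after throw: [b1@9:R]
Beat 2 (L): throw ball2 h=3 -> lands@5:R; in-air after throw: [b2@5:R b1@9:R]
Beat 3 (R): throw ball3 h=1 -> lands@4:L; in-air after throw: [b3@4:L b2@5:R b1@9:R]
Beat 4 (L): throw ball3 h=8 -> lands@12:L; in-air after throw: [b2@5:R b1@9:R b3@12:L]
Beat 5 (R): throw ball2 h=3 -> lands@8:L; in-air after throw: [b2@8:L b1@9:R b3@12:L]
Beat 6 (L): throw ball4 h=1 -> lands@7:R; in-air after throw: [b4@7:R b2@8:L b1@9:R b3@12:L]
Beat 7 (R): throw ball4 h=8 -> lands@15:R; in-air after throw: [b2@8:L b1@9:R b3@12:L b4@15:R]

Answer: ball2:lands@8:L ball1:lands@9:R ball3:lands@12:L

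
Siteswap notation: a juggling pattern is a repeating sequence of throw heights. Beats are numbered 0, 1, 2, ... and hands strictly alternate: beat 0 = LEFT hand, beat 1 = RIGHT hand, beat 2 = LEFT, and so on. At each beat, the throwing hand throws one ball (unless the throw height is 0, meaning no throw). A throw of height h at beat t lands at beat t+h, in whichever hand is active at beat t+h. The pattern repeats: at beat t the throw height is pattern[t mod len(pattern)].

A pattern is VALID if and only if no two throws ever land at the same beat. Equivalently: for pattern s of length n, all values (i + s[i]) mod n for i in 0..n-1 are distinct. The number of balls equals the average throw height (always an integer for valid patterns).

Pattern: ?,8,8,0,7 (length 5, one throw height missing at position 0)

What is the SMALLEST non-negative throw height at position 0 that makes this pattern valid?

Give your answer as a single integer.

i=0: s[i]=? (unknown)
i=1: (1 + 8) mod 5 = 4
i=2: (2 + 8) mod 5 = 0
i=3: (3 + 0) mod 5 = 3
i=4: (4 + 7) mod 5 = 1
Known residues: [0, 1, 3, 4]; need a permutation of 0..4, so missing residue r = 2
Need (0 + s) mod 5 = 2; smallest s = (2 - 0) mod 5 = 2

Answer: 2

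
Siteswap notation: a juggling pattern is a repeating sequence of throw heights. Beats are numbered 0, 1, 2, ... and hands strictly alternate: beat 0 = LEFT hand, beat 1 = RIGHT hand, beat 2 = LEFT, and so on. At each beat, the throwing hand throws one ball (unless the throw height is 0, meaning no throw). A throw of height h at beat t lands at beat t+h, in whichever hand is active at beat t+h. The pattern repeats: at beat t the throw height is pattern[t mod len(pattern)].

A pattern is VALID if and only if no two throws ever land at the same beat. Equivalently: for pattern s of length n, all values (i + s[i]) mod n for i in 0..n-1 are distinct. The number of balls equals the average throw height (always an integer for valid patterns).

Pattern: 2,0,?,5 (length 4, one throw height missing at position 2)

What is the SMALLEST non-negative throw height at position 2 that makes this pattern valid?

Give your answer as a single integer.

i=0: (0 + 2) mod 4 = 2
i=1: (1 + 0) mod 4 = 1
i=2: s[i]=? (unknown)
i=3: (3 + 5) mod 4 = 0
Known residues: [0, 1, 2]; need a permutation of 0..3, so missing residue r = 3
Need (2 + s) mod 4 = 3; smallest s = (3 - 2) mod 4 = 1

Answer: 1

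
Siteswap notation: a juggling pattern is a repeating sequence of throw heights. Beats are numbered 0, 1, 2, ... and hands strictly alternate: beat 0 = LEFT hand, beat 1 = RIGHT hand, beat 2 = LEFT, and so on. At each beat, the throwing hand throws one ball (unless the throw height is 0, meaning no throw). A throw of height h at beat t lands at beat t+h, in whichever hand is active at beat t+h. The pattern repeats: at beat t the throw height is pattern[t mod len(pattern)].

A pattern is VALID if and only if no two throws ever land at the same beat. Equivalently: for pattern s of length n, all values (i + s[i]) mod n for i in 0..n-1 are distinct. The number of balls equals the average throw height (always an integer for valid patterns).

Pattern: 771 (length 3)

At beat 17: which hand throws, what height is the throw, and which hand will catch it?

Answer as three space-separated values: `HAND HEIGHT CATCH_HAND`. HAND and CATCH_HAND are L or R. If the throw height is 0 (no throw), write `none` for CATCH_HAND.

Answer: R 1 L

Derivation:
Beat 17: 17 mod 2 = 1, so hand = R
Throw height = pattern[17 mod 3] = pattern[2] = 1
Lands at beat 17+1=18, 18 mod 2 = 0, so catch hand = L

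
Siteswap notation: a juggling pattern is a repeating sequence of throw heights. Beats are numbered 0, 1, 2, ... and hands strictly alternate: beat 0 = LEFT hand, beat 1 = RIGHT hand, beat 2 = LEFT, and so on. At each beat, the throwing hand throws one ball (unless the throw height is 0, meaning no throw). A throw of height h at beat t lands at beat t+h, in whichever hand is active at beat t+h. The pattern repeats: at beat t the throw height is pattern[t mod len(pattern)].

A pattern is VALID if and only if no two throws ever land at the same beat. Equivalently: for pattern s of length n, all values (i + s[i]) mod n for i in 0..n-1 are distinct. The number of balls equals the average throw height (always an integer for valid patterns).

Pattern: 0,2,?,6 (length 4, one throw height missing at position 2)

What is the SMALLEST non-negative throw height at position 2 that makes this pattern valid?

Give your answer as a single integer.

Answer: 0

Derivation:
i=0: (0 + 0) mod 4 = 0
i=1: (1 + 2) mod 4 = 3
i=2: s[i]=? (unknown)
i=3: (3 + 6) mod 4 = 1
Known residues: [0, 1, 3]; need a permutation of 0..3, so missing residue r = 2
Need (2 + s) mod 4 = 2; smallest s = (2 - 2) mod 4 = 0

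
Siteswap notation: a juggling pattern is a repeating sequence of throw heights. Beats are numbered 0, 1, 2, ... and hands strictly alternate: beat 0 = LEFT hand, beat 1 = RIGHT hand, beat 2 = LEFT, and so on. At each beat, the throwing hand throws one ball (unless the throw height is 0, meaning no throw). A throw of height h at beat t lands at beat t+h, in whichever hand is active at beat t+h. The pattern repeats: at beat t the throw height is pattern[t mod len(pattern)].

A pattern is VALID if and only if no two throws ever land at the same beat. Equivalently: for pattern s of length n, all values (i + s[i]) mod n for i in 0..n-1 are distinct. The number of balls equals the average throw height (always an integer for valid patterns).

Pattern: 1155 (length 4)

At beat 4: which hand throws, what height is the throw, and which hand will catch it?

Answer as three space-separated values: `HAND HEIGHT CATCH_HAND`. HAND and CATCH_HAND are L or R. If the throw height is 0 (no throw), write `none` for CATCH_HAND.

Beat 4: 4 mod 2 = 0, so hand = L
Throw height = pattern[4 mod 4] = pattern[0] = 1
Lands at beat 4+1=5, 5 mod 2 = 1, so catch hand = R

Answer: L 1 R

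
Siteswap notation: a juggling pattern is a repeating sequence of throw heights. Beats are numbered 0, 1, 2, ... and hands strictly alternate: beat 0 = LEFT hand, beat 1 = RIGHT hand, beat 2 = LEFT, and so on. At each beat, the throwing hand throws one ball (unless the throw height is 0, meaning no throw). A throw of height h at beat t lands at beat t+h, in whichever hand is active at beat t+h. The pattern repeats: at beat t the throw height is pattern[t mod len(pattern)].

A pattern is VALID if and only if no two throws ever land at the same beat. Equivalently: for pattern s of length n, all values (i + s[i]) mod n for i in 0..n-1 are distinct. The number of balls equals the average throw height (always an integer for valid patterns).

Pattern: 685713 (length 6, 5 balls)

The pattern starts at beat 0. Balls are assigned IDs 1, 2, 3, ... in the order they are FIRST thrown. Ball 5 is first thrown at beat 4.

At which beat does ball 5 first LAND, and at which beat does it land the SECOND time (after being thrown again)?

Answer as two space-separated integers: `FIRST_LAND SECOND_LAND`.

Beat 0 (L): throw ball1 h=6 -> lands@6:L; in-air after throw: [b1@6:L]
Beat 1 (R): throw ball2 h=8 -> lands@9:R; in-air after throw: [b1@6:L b2@9:R]
Beat 2 (L): throw ball3 h=5 -> lands@7:R; in-air after throw: [b1@6:L b3@7:R b2@9:R]
Beat 3 (R): throw ball4 h=7 -> lands@10:L; in-air after throw: [b1@6:L b3@7:R b2@9:R b4@10:L]
Beat 4 (L): throw ball5 h=1 -> lands@5:R; in-air after throw: [b5@5:R b1@6:L b3@7:R b2@9:R b4@10:L]
Beat 5 (R): throw ball5 h=3 -> lands@8:L; in-air after throw: [b1@6:L b3@7:R b5@8:L b2@9:R b4@10:L]
Beat 6 (L): throw ball1 h=6 -> lands@12:L; in-air after throw: [b3@7:R b5@8:L b2@9:R b4@10:L b1@12:L]
Beat 7 (R): throw ball3 h=8 -> lands@15:R; in-air after throw: [b5@8:L b2@9:R b4@10:L b1@12:L b3@15:R]
Beat 8 (L): throw ball5 h=5 -> lands@13:R; in-air after throw: [b2@9:R b4@10:L b1@12:L b5@13:R b3@15:R]
Ball 5: thrown@4 h=1 -> first land @5; rethrown@5 h=3 -> second land @8

Answer: 5 8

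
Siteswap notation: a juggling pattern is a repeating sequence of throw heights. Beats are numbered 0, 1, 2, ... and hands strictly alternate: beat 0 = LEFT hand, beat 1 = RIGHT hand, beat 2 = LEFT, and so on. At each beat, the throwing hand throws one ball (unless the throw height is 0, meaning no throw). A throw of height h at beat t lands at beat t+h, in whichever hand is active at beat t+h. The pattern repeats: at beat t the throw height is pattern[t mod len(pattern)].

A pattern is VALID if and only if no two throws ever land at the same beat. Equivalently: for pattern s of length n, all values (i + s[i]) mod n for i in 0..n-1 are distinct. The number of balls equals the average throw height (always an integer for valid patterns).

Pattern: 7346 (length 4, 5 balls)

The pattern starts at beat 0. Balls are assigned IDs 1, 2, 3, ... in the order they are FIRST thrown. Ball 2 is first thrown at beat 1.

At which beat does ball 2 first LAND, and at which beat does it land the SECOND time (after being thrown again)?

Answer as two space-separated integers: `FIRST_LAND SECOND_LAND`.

Answer: 4 11

Derivation:
Beat 0 (L): throw ball1 h=7 -> lands@7:R; in-air after throw: [b1@7:R]
Beat 1 (R): throw ball2 h=3 -> lands@4:L; in-air after throw: [b2@4:L b1@7:R]
Beat 2 (L): throw ball3 h=4 -> lands@6:L; in-air after throw: [b2@4:L b3@6:L b1@7:R]
Beat 3 (R): throw ball4 h=6 -> lands@9:R; in-air after throw: [b2@4:L b3@6:L b1@7:R b4@9:R]
Beat 4 (L): throw ball2 h=7 -> lands@11:R; in-air after throw: [b3@6:L b1@7:R b4@9:R b2@11:R]
Beat 5 (R): throw ball5 h=3 -> lands@8:L; in-air after throw: [b3@6:L b1@7:R b5@8:L b4@9:R b2@11:R]
Beat 6 (L): throw ball3 h=4 -> lands@10:L; in-air after throw: [b1@7:R b5@8:L b4@9:R b3@10:L b2@11:R]
Beat 7 (R): throw ball1 h=6 -> lands@13:R; in-air after throw: [b5@8:L b4@9:R b3@10:L b2@11:R b1@13:R]
Beat 8 (L): throw ball5 h=7 -> lands@15:R; in-air after throw: [b4@9:R b3@10:L b2@11:R b1@13:R b5@15:R]
Beat 9 (R): throw ball4 h=3 -> lands@12:L; in-air after throw: [b3@10:L b2@11:R b4@12:L b1@13:R b5@15:R]
Beat 10 (L): throw ball3 h=4 -> lands@14:L; in-air after throw: [b2@11:R b4@12:L b1@13:R b3@14:L b5@15:R]
Beat 11 (R): throw ball2 h=6 -> lands@17:R; in-air after throw: [b4@12:L b1@13:R b3@14:L b5@15:R b2@17:R]
Ball 2: thrown@1 h=3 -> first land @4; rethrown@4 h=7 -> second land @11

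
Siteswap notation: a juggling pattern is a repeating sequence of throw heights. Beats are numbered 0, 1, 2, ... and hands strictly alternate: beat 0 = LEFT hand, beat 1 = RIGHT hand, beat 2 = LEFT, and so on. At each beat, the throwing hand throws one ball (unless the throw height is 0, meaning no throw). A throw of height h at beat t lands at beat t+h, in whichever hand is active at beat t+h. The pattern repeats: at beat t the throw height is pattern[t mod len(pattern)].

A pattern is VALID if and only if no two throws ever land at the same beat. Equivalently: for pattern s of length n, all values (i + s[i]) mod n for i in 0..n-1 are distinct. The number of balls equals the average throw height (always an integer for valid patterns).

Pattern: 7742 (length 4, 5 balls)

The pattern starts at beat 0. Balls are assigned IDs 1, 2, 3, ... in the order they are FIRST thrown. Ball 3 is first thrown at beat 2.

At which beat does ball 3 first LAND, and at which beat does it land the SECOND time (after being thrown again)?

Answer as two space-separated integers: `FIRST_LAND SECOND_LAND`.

Answer: 6 10

Derivation:
Beat 0 (L): throw ball1 h=7 -> lands@7:R; in-air after throw: [b1@7:R]
Beat 1 (R): throw ball2 h=7 -> lands@8:L; in-air after throw: [b1@7:R b2@8:L]
Beat 2 (L): throw ball3 h=4 -> lands@6:L; in-air after throw: [b3@6:L b1@7:R b2@8:L]
Beat 3 (R): throw ball4 h=2 -> lands@5:R; in-air after throw: [b4@5:R b3@6:L b1@7:R b2@8:L]
Beat 4 (L): throw ball5 h=7 -> lands@11:R; in-air after throw: [b4@5:R b3@6:L b1@7:R b2@8:L b5@11:R]
Beat 5 (R): throw ball4 h=7 -> lands@12:L; in-air after throw: [b3@6:L b1@7:R b2@8:L b5@11:R b4@12:L]
Beat 6 (L): throw ball3 h=4 -> lands@10:L; in-air after throw: [b1@7:R b2@8:L b3@10:L b5@11:R b4@12:L]
Beat 7 (R): throw ball1 h=2 -> lands@9:R; in-air after throw: [b2@8:L b1@9:R b3@10:L b5@11:R b4@12:L]
Beat 8 (L): throw ball2 h=7 -> lands@15:R; in-air after throw: [b1@9:R b3@10:L b5@11:R b4@12:L b2@15:R]
Beat 9 (R): throw ball1 h=7 -> lands@16:L; in-air after throw: [b3@10:L b5@11:R b4@12:L b2@15:R b1@16:L]
Beat 10 (L): throw ball3 h=4 -> lands@14:L; in-air after throw: [b5@11:R b4@12:L b3@14:L b2@15:R b1@16:L]
Ball 3: thrown@2 h=4 -> first land @6; rethrown@6 h=4 -> second land @10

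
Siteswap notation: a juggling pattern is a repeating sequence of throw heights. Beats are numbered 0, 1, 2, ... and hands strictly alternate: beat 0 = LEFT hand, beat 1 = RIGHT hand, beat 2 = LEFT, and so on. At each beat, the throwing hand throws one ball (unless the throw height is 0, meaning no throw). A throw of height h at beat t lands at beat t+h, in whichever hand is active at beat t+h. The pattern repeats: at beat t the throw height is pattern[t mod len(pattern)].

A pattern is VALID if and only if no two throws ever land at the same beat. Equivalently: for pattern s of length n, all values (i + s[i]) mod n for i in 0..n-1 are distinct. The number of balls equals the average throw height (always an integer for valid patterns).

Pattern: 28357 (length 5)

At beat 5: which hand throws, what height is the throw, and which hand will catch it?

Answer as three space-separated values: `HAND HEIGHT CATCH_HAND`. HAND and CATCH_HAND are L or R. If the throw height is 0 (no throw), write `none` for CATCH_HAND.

Answer: R 2 R

Derivation:
Beat 5: 5 mod 2 = 1, so hand = R
Throw height = pattern[5 mod 5] = pattern[0] = 2
Lands at beat 5+2=7, 7 mod 2 = 1, so catch hand = R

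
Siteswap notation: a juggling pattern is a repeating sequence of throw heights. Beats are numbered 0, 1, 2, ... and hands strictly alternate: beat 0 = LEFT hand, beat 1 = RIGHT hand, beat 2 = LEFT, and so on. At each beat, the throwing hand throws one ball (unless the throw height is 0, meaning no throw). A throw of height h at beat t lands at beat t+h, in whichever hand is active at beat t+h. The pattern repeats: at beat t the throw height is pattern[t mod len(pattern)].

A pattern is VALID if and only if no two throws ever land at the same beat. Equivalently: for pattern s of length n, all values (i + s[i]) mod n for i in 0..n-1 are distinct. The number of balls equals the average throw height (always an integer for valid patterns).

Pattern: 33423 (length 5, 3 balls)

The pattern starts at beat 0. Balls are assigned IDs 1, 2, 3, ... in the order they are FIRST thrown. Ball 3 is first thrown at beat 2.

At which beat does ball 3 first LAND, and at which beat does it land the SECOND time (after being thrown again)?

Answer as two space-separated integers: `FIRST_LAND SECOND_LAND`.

Answer: 6 9

Derivation:
Beat 0 (L): throw ball1 h=3 -> lands@3:R; in-air after throw: [b1@3:R]
Beat 1 (R): throw ball2 h=3 -> lands@4:L; in-air after throw: [b1@3:R b2@4:L]
Beat 2 (L): throw ball3 h=4 -> lands@6:L; in-air after throw: [b1@3:R b2@4:L b3@6:L]
Beat 3 (R): throw ball1 h=2 -> lands@5:R; in-air after throw: [b2@4:L b1@5:R b3@6:L]
Beat 4 (L): throw ball2 h=3 -> lands@7:R; in-air after throw: [b1@5:R b3@6:L b2@7:R]
Beat 5 (R): throw ball1 h=3 -> lands@8:L; in-air after throw: [b3@6:L b2@7:R b1@8:L]
Beat 6 (L): throw ball3 h=3 -> lands@9:R; in-air after throw: [b2@7:R b1@8:L b3@9:R]
Beat 7 (R): throw ball2 h=4 -> lands@11:R; in-air after throw: [b1@8:L b3@9:R b2@11:R]
Beat 8 (L): throw ball1 h=2 -> lands@10:L; in-air after throw: [b3@9:R b1@10:L b2@11:R]
Beat 9 (R): throw ball3 h=3 -> lands@12:L; in-air after throw: [b1@10:L b2@11:R b3@12:L]
Ball 3: thrown@2 h=4 -> first land @6; rethrown@6 h=3 -> second land @9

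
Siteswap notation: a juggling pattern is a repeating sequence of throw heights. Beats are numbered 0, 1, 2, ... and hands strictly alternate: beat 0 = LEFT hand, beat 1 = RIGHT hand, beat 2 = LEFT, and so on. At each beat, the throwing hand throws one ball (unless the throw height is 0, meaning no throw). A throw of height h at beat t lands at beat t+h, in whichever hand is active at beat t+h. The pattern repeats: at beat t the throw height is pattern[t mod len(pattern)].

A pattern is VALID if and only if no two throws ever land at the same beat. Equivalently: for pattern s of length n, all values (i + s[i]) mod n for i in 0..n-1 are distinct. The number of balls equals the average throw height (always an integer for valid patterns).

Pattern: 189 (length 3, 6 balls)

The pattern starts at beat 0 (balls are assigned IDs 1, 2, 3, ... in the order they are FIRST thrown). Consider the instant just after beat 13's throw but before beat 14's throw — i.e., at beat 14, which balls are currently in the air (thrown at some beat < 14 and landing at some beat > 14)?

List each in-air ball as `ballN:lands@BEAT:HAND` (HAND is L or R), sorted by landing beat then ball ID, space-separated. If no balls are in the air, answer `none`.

Answer: ball5:lands@15:R ball6:lands@17:R ball1:lands@18:L ball2:lands@20:L ball3:lands@21:R

Derivation:
Beat 0 (L): throw ball1 h=1 -> lands@1:R; in-air after throw: [b1@1:R]
Beat 1 (R): throw ball1 h=8 -> lands@9:R; in-air after throw: [b1@9:R]
Beat 2 (L): throw ball2 h=9 -> lands@11:R; in-air after throw: [b1@9:R b2@11:R]
Beat 3 (R): throw ball3 h=1 -> lands@4:L; in-air after throw: [b3@4:L b1@9:R b2@11:R]
Beat 4 (L): throw ball3 h=8 -> lands@12:L; in-air after throw: [b1@9:R b2@11:R b3@12:L]
Beat 5 (R): throw ball4 h=9 -> lands@14:L; in-air after throw: [b1@9:R b2@11:R b3@12:L b4@14:L]
Beat 6 (L): throw ball5 h=1 -> lands@7:R; in-air after throw: [b5@7:R b1@9:R b2@11:R b3@12:L b4@14:L]
Beat 7 (R): throw ball5 h=8 -> lands@15:R; in-air after throw: [b1@9:R b2@11:R b3@12:L b4@14:L b5@15:R]
Beat 8 (L): throw ball6 h=9 -> lands@17:R; in-air after throw: [b1@9:R b2@11:R b3@12:L b4@14:L b5@15:R b6@17:R]
Beat 9 (R): throw ball1 h=1 -> lands@10:L; in-air after throw: [b1@10:L b2@11:R b3@12:L b4@14:L b5@15:R b6@17:R]
Beat 10 (L): throw ball1 h=8 -> lands@18:L; in-air after throw: [b2@11:R b3@12:L b4@14:L b5@15:R b6@17:R b1@18:L]
Beat 11 (R): throw ball2 h=9 -> lands@20:L; in-air after throw: [b3@12:L b4@14:L b5@15:R b6@17:R b1@18:L b2@20:L]
Beat 12 (L): throw ball3 h=1 -> lands@13:R; in-air after throw: [b3@13:R b4@14:L b5@15:R b6@17:R b1@18:L b2@20:L]
Beat 13 (R): throw ball3 h=8 -> lands@21:R; in-air after throw: [b4@14:L b5@15:R b6@17:R b1@18:L b2@20:L b3@21:R]
Beat 14 (L): throw ball4 h=9 -> lands@23:R; in-air after throw: [b5@15:R b6@17:R b1@18:L b2@20:L b3@21:R b4@23:R]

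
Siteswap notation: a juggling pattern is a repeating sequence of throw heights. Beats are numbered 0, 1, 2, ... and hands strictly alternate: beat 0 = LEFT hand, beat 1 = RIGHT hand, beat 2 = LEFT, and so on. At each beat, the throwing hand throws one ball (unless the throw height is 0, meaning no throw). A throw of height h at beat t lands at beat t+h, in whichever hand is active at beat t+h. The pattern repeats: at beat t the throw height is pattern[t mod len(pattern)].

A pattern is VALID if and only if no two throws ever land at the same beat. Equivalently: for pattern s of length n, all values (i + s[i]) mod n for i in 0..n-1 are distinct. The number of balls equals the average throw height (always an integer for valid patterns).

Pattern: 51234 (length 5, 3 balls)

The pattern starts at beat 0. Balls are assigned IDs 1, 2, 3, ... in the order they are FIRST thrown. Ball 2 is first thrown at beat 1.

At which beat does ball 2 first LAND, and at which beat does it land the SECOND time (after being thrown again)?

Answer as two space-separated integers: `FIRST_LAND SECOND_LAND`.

Answer: 2 4

Derivation:
Beat 0 (L): throw ball1 h=5 -> lands@5:R; in-air after throw: [b1@5:R]
Beat 1 (R): throw ball2 h=1 -> lands@2:L; in-air after throw: [b2@2:L b1@5:R]
Beat 2 (L): throw ball2 h=2 -> lands@4:L; in-air after throw: [b2@4:L b1@5:R]
Beat 3 (R): throw ball3 h=3 -> lands@6:L; in-air after throw: [b2@4:L b1@5:R b3@6:L]
Beat 4 (L): throw ball2 h=4 -> lands@8:L; in-air after throw: [b1@5:R b3@6:L b2@8:L]
Ball 2: thrown@1 h=1 -> first land @2; rethrown@2 h=2 -> second land @4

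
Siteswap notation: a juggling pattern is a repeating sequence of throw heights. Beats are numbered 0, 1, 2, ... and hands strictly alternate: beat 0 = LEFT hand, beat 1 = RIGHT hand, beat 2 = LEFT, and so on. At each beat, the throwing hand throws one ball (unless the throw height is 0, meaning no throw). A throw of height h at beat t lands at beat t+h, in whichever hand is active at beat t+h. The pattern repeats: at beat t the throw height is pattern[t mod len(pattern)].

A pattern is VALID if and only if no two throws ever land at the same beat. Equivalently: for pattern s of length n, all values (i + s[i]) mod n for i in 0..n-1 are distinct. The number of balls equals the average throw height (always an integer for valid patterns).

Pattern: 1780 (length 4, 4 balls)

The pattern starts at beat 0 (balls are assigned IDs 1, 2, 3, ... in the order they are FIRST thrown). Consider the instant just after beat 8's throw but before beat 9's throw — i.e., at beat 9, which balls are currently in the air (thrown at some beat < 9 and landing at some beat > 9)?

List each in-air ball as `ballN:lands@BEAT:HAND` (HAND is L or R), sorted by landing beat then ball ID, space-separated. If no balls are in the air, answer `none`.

Beat 0 (L): throw ball1 h=1 -> lands@1:R; in-air after throw: [b1@1:R]
Beat 1 (R): throw ball1 h=7 -> lands@8:L; in-air after throw: [b1@8:L]
Beat 2 (L): throw ball2 h=8 -> lands@10:L; in-air after throw: [b1@8:L b2@10:L]
Beat 4 (L): throw ball3 h=1 -> lands@5:R; in-air after throw: [b3@5:R b1@8:L b2@10:L]
Beat 5 (R): throw ball3 h=7 -> lands@12:L; in-air after throw: [b1@8:L b2@10:L b3@12:L]
Beat 6 (L): throw ball4 h=8 -> lands@14:L; in-air after throw: [b1@8:L b2@10:L b3@12:L b4@14:L]
Beat 8 (L): throw ball1 h=1 -> lands@9:R; in-air after throw: [b1@9:R b2@10:L b3@12:L b4@14:L]
Beat 9 (R): throw ball1 h=7 -> lands@16:L; in-air after throw: [b2@10:L b3@12:L b4@14:L b1@16:L]

Answer: ball2:lands@10:L ball3:lands@12:L ball4:lands@14:L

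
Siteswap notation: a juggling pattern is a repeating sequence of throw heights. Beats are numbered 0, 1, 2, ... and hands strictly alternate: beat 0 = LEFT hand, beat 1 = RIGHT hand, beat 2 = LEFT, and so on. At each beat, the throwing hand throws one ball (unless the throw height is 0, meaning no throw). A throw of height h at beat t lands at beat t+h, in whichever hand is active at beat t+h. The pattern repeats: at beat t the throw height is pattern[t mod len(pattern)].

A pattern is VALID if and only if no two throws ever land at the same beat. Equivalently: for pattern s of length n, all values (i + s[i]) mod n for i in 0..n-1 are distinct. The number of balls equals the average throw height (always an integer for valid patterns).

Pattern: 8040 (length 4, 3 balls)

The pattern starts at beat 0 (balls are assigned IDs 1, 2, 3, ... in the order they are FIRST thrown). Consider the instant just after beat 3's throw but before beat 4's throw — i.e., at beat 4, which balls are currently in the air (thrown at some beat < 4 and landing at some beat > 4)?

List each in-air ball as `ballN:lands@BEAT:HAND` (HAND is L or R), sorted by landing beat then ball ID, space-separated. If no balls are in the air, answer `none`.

Answer: ball2:lands@6:L ball1:lands@8:L

Derivation:
Beat 0 (L): throw ball1 h=8 -> lands@8:L; in-air after throw: [b1@8:L]
Beat 2 (L): throw ball2 h=4 -> lands@6:L; in-air after throw: [b2@6:L b1@8:L]
Beat 4 (L): throw ball3 h=8 -> lands@12:L; in-air after throw: [b2@6:L b1@8:L b3@12:L]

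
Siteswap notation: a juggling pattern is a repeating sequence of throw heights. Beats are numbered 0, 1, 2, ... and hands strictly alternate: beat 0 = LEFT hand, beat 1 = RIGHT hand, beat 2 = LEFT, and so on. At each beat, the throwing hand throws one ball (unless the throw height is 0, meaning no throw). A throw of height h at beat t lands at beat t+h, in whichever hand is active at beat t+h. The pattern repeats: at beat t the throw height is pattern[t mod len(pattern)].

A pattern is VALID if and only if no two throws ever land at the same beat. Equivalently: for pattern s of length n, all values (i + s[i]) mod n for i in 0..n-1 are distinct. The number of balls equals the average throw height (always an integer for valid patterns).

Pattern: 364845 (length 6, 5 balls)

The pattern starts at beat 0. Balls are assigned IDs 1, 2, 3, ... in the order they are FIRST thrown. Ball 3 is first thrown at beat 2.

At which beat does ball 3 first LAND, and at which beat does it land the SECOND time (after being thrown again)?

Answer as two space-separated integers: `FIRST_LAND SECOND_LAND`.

Beat 0 (L): throw ball1 h=3 -> lands@3:R; in-air after throw: [b1@3:R]
Beat 1 (R): throw ball2 h=6 -> lands@7:R; in-air after throw: [b1@3:R b2@7:R]
Beat 2 (L): throw ball3 h=4 -> lands@6:L; in-air after throw: [b1@3:R b3@6:L b2@7:R]
Beat 3 (R): throw ball1 h=8 -> lands@11:R; in-air after throw: [b3@6:L b2@7:R b1@11:R]
Beat 4 (L): throw ball4 h=4 -> lands@8:L; in-air after throw: [b3@6:L b2@7:R b4@8:L b1@11:R]
Beat 5 (R): throw ball5 h=5 -> lands@10:L; in-air after throw: [b3@6:L b2@7:R b4@8:L b5@10:L b1@11:R]
Beat 6 (L): throw ball3 h=3 -> lands@9:R; in-air after throw: [b2@7:R b4@8:L b3@9:R b5@10:L b1@11:R]
Beat 7 (R): throw ball2 h=6 -> lands@13:R; in-air after throw: [b4@8:L b3@9:R b5@10:L b1@11:R b2@13:R]
Beat 8 (L): throw ball4 h=4 -> lands@12:L; in-air after throw: [b3@9:R b5@10:L b1@11:R b4@12:L b2@13:R]
Beat 9 (R): throw ball3 h=8 -> lands@17:R; in-air after throw: [b5@10:L b1@11:R b4@12:L b2@13:R b3@17:R]
Ball 3: thrown@2 h=4 -> first land @6; rethrown@6 h=3 -> second land @9

Answer: 6 9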